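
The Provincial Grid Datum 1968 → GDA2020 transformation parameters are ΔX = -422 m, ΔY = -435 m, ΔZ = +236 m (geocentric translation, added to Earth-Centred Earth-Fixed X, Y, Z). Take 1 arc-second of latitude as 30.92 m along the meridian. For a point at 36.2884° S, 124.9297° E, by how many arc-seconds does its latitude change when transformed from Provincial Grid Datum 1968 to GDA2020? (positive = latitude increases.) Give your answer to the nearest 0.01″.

sin φ = -0.591850, cos φ = 0.806048, sin λ = 0.819855, cos λ = -0.572571.
North component: ΔN = −sin φ cos λ·ΔX − sin φ sin λ·ΔY + cos φ·ΔZ = −(-0.591850)(-0.572571)(-422) − (-0.591850)(0.819855)(-435) + (0.806048)(236) = 122.16 m.
1° of latitude spans 3600 × 30.92 = 111312 m, so Δφ = 122.16 / 111312 × 3600 = 3.951″.

Δφ = 3.95″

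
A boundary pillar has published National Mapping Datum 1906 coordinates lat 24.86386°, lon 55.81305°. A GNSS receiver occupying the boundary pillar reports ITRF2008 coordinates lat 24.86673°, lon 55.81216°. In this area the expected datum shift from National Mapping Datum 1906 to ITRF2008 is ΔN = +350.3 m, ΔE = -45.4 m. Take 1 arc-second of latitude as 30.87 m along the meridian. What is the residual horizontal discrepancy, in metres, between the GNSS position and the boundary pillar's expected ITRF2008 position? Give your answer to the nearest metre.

Observed coordinate differences: Δφ = +0.00287°, Δλ = -0.00089°.
Converting to metres (1° lat = 111132 m, cos φ = 0.907309): observed ΔN = 318.9 m, observed ΔE = -89.7 m.
Subtracting the expected shift leaves a residual of 318.9 − (350.3) = -31.4 m north and -89.7 − (-45.4) = -44.3 m east.
Residual distance = √((-31.4)² + (-44.3)²) = 54.3 m.

54 m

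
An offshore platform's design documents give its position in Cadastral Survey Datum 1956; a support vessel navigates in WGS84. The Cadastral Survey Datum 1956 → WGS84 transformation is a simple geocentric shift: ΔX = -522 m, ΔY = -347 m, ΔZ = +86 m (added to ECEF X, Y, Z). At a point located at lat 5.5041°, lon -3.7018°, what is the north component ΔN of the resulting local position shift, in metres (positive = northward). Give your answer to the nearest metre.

ΔN = 133 m

At φ = 5.5041°, λ = -3.7018°: sin φ = 0.095917, cos φ = 0.995389, sin λ = -0.064564, cos λ = 0.997914.
ΔN = −sin φ cos λ·ΔX − sin φ sin λ·ΔY + cos φ·ΔZ = −(0.095917)(0.997914)(-522) − (0.095917)(-0.064564)(-347) + (0.995389)(86) = 133.42 m.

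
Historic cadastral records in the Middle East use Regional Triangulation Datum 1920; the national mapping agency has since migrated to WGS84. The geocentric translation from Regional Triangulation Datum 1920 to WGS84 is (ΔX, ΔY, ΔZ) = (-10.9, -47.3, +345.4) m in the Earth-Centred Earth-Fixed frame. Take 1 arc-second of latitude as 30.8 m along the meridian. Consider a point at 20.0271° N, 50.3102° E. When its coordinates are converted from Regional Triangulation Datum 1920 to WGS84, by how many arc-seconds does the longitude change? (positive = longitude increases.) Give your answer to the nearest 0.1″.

sin φ = 0.342465, cos φ = 0.939531, sin λ = 0.769513, cos λ = 0.638631.
East component: ΔE = −sin λ·ΔX + cos λ·ΔY = −(0.769513)(-10.9) + (0.638631)(-47.3) = -21.82 m.
1° of latitude spans 3600 × 30.80 = 110880 m; at latitude φ, 1° of longitude spans that × cos φ = 104175.2 m, so Δλ = -21.82 / 104175.2 × 3600 = -0.754″.

Δλ = -0.8″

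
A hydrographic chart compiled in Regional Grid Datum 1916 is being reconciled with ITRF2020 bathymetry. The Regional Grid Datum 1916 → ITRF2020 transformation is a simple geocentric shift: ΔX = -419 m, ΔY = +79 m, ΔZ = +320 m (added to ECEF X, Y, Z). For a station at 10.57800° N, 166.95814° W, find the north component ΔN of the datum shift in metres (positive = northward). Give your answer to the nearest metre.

At φ = 10.57800°, λ = -166.95814°: sin φ = 0.183574, cos φ = 0.983006, sin λ = -0.225663, cos λ = -0.974205.
ΔN = −sin φ cos λ·ΔX − sin φ sin λ·ΔY + cos φ·ΔZ = −(0.183574)(-0.974205)(-419) − (0.183574)(-0.225663)(79) + (0.983006)(320) = 242.90 m.

ΔN = 243 m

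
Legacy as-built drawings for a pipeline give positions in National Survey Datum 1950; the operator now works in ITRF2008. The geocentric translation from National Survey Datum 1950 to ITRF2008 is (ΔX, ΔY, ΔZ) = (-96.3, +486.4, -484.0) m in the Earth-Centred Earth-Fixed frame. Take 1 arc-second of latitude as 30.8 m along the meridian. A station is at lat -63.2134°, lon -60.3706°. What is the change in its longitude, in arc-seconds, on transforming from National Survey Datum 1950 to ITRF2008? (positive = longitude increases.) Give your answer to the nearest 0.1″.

Δλ = 11.3″

sin φ = -0.892691, cos φ = 0.450669, sin λ = -0.869241, cos λ = 0.494388.
East component: ΔE = −sin λ·ΔX + cos λ·ΔY = −(-0.869241)(-96.3) + (0.494388)(486.4) = 156.76 m.
1° of latitude spans 3600 × 30.80 = 110880 m; at latitude φ, 1° of longitude spans that × cos φ = 49970.2 m, so Δλ = 156.76 / 49970.2 × 3600 = 11.294″.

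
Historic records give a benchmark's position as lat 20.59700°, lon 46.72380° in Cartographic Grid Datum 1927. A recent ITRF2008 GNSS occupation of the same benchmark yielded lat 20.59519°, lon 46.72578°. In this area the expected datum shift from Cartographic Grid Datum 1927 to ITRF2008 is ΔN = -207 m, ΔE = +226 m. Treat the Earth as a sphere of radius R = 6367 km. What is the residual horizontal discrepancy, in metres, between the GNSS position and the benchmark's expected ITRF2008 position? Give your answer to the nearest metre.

Observed coordinate differences: Δφ = -0.00181°, Δλ = +0.00198°.
Converting to metres (1° lat = 111125 m, cos φ = 0.936078): observed ΔN = -201.1 m, observed ΔE = 206.0 m.
Subtracting the expected shift leaves a residual of -201.1 − (-207) = 5.9 m north and 206.0 − (226) = -20.0 m east.
Residual distance = √(5.9² + (-20.0)²) = 20.9 m.

21 m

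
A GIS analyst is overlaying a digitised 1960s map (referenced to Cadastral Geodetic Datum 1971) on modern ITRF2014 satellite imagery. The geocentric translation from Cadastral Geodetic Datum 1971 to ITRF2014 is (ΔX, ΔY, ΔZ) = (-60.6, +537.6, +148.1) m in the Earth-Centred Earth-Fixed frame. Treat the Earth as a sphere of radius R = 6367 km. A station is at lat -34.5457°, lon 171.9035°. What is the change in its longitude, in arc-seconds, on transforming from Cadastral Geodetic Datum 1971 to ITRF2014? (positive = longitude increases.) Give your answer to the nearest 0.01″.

Δλ = -20.60″

sin φ = -0.567063, cos φ = 0.823674, sin λ = 0.140841, cos λ = -0.990032.
East component: ΔE = −sin λ·ΔX + cos λ·ΔY = −(0.140841)(-60.6) + (-0.990032)(537.6) = -523.71 m.
1° of latitude spans πR/180 = 111125 m; at latitude φ, 1° of longitude spans that × cos φ = 91530.9 m, so Δλ = -523.71 / 91530.9 × 3600 = -20.598″.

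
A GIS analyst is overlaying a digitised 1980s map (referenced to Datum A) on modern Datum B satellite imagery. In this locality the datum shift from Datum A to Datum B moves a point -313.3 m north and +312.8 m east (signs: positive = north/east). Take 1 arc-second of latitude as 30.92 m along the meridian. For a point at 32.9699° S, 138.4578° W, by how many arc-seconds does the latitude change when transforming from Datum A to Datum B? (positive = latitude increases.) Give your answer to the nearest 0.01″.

Δφ = -10.13″

1″ of latitude = 30.92 m, so Δφ = -313.3 / 30.92 = -10.133″.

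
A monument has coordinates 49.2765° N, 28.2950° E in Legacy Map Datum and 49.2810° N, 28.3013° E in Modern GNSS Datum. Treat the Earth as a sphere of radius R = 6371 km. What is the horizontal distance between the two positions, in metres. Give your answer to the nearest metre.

Δφ = 49.2810° − 49.2765° = +0.0045°; Δλ = 28.3013° − 28.2950° = +0.0063°.
1° along a meridian = πR/180 = 111195 m.
ΔN = Δφ × 111195 = 500.4 m; ΔE = Δλ × 111195 × cos(49.2765°) = +0.0063 × 111195 × 0.652409 = 457.0 m.
Distance = √(ΔE² + ΔN²) = √(457.0² + 500.4²) = 677.7 m.

678 m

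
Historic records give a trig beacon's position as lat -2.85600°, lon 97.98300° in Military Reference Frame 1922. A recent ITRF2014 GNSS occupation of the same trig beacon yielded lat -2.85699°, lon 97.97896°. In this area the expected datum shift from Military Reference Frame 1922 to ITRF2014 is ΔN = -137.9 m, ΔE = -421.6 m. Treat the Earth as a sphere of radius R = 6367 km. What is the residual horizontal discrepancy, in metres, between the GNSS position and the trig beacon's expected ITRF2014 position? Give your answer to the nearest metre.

39 m

Observed coordinate differences: Δφ = -0.00099°, Δλ = -0.00404°.
Converting to metres (1° lat = 111125 m, cos φ = 0.998758): observed ΔN = -110.0 m, observed ΔE = -448.4 m.
Subtracting the expected shift leaves a residual of -110.0 − (-137.9) = 27.9 m north and -448.4 − (-421.6) = -26.8 m east.
Residual distance = √(27.9² + (-26.8)²) = 38.7 m.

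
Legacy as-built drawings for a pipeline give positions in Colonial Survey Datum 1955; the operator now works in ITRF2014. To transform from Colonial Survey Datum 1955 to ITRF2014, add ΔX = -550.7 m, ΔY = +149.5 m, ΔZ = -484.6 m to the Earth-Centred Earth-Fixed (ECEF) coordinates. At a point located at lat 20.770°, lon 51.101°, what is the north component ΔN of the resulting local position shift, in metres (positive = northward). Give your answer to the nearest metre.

ΔN = -372 m

At φ = 20.770°, λ = 51.101°: sin φ = 0.354617, cos φ = 0.935011, sin λ = 0.778254, cos λ = 0.627949.
ΔN = −sin φ cos λ·ΔX − sin φ sin λ·ΔY + cos φ·ΔZ = −(0.354617)(0.627949)(-550.7) − (0.354617)(0.778254)(149.5) + (0.935011)(-484.6) = -371.74 m.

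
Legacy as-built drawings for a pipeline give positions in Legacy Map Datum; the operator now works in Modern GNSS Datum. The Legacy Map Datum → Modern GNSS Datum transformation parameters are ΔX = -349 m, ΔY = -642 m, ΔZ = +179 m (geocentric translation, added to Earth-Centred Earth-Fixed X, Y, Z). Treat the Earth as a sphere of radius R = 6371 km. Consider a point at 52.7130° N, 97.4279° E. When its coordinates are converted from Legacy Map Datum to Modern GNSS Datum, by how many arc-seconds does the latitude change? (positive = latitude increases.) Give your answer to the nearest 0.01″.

Δφ = 18.75″

sin φ = 0.795611, cos φ = 0.605808, sin λ = 0.991608, cos λ = -0.129278.
North component: ΔN = −sin φ cos λ·ΔX − sin φ sin λ·ΔY + cos φ·ΔZ = −(0.795611)(-0.129278)(-349) − (0.795611)(0.991608)(-642) + (0.605808)(179) = 579.04 m.
1° of latitude spans πR/180 = 111195 m, so Δφ = 579.04 / 111195 × 3600 = 18.747″.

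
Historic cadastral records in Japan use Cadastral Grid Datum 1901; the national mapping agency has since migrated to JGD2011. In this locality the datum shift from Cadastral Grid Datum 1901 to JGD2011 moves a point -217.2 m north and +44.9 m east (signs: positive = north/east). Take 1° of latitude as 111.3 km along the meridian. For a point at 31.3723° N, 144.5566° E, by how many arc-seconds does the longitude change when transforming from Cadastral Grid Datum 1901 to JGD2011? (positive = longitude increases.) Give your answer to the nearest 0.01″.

At latitude 31.3723°, cos φ = 0.853803.
1° of longitude at this latitude = 111.3 × cos φ = 95.03 km, so Δλ = 44.9 / 95028.2 = 0.0004725° = 1.701″.

Δλ = 1.70″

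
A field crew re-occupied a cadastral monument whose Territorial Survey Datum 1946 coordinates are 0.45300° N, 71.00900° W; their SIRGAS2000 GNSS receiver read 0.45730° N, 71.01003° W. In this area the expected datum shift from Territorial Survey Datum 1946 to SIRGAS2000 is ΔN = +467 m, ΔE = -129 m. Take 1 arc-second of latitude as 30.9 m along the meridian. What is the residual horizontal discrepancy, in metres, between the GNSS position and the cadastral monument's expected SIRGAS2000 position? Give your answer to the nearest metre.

18 m

Observed coordinate differences: Δφ = +0.00430°, Δλ = -0.00103°.
Converting to metres (1° lat = 111240 m, cos φ = 0.999969): observed ΔN = 478.3 m, observed ΔE = -114.6 m.
Subtracting the expected shift leaves a residual of 478.3 − (467) = 11.3 m north and -114.6 − (-129) = 14.4 m east.
Residual distance = √(11.3² + 14.4²) = 18.3 m.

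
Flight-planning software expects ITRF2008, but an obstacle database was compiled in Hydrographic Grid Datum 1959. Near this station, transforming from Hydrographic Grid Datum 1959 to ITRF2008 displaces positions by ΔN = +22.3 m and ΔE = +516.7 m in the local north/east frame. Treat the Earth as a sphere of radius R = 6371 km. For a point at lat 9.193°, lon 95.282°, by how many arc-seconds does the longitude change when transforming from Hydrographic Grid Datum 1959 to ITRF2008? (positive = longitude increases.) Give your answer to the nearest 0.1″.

At latitude 9.193°, cos φ = 0.987156.
One radian of longitude at latitude φ spans R cos φ, so Δλ = ΔE / (R cos φ) = 516.7 / (6371000 × 0.987156) = 8.2157e-05 rad = 16.946″.

Δλ = 16.9″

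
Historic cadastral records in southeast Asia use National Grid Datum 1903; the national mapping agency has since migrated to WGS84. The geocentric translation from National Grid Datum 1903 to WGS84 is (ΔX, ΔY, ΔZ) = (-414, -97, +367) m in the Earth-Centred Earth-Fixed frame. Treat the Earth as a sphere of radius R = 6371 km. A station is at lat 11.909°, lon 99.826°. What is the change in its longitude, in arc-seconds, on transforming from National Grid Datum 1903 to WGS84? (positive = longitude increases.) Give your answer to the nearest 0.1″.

sin φ = 0.206358, cos φ = 0.978477, sin λ = 0.985331, cos λ = -0.170657.
East component: ΔE = −sin λ·ΔX + cos λ·ΔY = −(0.985331)(-414) + (-0.170657)(-97) = 424.48 m.
1° of latitude spans πR/180 = 111195 m; at latitude φ, 1° of longitude spans that × cos φ = 108801.6 m, so Δλ = 424.48 / 108801.6 × 3600 = 14.045″.

Δλ = 14.0″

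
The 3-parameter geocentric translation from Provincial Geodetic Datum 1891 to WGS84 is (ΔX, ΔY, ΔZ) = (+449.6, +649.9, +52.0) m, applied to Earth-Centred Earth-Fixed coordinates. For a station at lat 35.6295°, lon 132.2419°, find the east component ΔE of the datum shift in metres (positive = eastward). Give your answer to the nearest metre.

At φ = 35.6295°, λ = 132.2419°: sin φ = 0.582542, cos φ = 0.812801, sin λ = 0.740313, cos λ = -0.672262.
ΔE = −sin λ·ΔX + cos λ·ΔY = −(0.740313)·(449.6) + (-0.672262)·(649.9) = -769.75 m.

ΔE = -770 m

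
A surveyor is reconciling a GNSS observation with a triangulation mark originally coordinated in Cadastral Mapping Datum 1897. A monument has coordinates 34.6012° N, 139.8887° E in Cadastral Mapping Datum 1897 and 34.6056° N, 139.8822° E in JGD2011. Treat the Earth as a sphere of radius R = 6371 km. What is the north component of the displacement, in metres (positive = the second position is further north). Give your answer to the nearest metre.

ΔN = 489 m

Δφ = 34.6056° − 34.6012° = +0.0044°; Δλ = 139.8822° − 139.8887° = -0.0065°.
1° along a meridian = πR/180 = 111195 m.
ΔN = Δφ × 111195 = 489.3 m; ΔE = Δλ × 111195 × cos(34.6012°) = -0.0065 × 111195 × 0.823124 = -594.9 m.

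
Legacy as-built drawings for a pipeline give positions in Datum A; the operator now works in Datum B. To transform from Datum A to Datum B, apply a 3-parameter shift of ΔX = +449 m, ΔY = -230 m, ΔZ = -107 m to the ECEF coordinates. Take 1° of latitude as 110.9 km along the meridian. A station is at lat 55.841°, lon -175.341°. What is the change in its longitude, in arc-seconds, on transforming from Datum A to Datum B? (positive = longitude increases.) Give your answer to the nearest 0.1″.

sin φ = 0.827483, cos φ = 0.561491, sin λ = -0.081225, cos λ = -0.996696.
East component: ΔE = −sin λ·ΔX + cos λ·ΔY = −(-0.081225)(449) + (-0.996696)(-230) = 265.71 m.
1° of latitude spans 110900 m; at latitude φ, 1° of longitude spans that × cos φ = 62269.4 m, so Δλ = 265.71 / 62269.4 × 3600 = 15.362″.

Δλ = 15.4″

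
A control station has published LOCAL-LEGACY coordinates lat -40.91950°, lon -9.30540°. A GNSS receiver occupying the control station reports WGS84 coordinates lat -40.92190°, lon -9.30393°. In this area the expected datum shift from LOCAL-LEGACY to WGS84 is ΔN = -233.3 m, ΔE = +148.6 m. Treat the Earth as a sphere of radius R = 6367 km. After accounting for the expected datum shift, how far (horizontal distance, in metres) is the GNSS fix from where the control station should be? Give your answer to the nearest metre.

Observed coordinate differences: Δφ = -0.00240°, Δλ = +0.00147°.
Converting to metres (1° lat = 111125 m, cos φ = 0.755631): observed ΔN = -266.7 m, observed ΔE = 123.4 m.
Subtracting the expected shift leaves a residual of -266.7 − (-233.3) = -33.4 m north and 123.4 − (148.6) = -25.2 m east.
Residual distance = √((-33.4)² + (-25.2)²) = 41.8 m.

42 m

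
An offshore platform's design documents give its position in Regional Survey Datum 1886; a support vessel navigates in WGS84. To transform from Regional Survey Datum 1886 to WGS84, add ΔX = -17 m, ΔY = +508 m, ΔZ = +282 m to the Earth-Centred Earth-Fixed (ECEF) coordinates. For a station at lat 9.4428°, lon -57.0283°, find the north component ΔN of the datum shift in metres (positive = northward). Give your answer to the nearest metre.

ΔN = 350 m

The local north axis is (−sin φ cos λ, −sin φ sin λ, cos φ), giving ΔN = 1.518 + 69.921 + 278.179 = 349.62 m.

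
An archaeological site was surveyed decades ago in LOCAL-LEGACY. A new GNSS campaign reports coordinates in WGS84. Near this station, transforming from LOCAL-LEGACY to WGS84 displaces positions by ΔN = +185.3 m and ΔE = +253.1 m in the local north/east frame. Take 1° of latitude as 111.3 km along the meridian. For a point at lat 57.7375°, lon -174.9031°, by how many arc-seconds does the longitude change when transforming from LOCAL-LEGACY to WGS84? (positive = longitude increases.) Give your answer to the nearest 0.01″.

At latitude 57.7375°, cos φ = 0.533799.
1° of longitude at this latitude = 111.3 × cos φ = 59.41 km, so Δλ = 253.1 / 59411.8 = 0.0042601° = 15.336″.

Δλ = 15.34″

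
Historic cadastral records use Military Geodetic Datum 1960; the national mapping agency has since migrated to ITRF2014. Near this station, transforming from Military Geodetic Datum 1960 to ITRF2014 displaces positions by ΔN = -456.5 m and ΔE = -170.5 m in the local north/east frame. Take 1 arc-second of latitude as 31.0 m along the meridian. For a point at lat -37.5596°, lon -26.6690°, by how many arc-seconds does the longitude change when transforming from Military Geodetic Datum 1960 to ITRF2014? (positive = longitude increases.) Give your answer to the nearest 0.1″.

Δλ = -6.9″

At latitude -37.5596°, cos φ = 0.792720.
1″ of longitude at this latitude = 31.00 × cos φ = 24.5743 m, so Δλ = -170.5 / 24.5743 = -6.938″.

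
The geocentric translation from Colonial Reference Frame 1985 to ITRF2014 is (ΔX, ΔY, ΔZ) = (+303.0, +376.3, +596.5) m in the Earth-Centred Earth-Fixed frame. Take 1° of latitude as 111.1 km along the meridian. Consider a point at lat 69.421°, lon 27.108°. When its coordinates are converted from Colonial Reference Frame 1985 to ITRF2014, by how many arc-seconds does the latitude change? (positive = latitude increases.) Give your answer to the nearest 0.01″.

Δφ = -6.59″

sin φ = 0.936188, cos φ = 0.351499, sin λ = 0.455669, cos λ = 0.890149.
North component: ΔN = −sin φ cos λ·ΔX − sin φ sin λ·ΔY + cos φ·ΔZ = −(0.936188)(0.890149)(303.0) − (0.936188)(0.455669)(376.3) + (0.351499)(596.5) = -203.36 m.
1° of latitude spans 111100 m, so Δφ = -203.36 / 111100 × 3600 = -6.590″.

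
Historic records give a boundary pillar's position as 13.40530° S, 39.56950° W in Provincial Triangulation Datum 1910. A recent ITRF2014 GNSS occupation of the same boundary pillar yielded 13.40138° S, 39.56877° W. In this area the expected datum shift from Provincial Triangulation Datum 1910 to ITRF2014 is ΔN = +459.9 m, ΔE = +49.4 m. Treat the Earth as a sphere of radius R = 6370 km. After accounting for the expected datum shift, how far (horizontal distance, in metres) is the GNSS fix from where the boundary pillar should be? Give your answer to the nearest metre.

Observed coordinate differences: Δφ = +0.00392°, Δλ = +0.00073°.
Converting to metres (1° lat = 111177 m, cos φ = 0.972754): observed ΔN = 435.8 m, observed ΔE = 78.9 m.
Subtracting the expected shift leaves a residual of 435.8 − (459.9) = -24.1 m north and 78.9 − (49.4) = 29.5 m east.
Residual distance = √((-24.1)² + 29.5²) = 38.1 m.

38 m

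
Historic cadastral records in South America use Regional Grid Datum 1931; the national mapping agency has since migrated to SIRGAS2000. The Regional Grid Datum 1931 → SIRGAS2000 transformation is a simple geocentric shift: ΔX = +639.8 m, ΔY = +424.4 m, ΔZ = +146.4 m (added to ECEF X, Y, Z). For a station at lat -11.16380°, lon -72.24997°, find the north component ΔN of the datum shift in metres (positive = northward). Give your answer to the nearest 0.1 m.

ΔN = 103.1 m

At φ = -11.16380°, λ = -72.24997°: sin φ = -0.193615, cos φ = 0.981078, sin λ = -0.952396, cos λ = 0.304865.
ΔN = −sin φ cos λ·ΔX − sin φ sin λ·ΔY + cos φ·ΔZ = −(-0.193615)(0.304865)(639.8) − (-0.193615)(-0.952396)(424.4) + (0.981078)(146.4) = 103.14 m.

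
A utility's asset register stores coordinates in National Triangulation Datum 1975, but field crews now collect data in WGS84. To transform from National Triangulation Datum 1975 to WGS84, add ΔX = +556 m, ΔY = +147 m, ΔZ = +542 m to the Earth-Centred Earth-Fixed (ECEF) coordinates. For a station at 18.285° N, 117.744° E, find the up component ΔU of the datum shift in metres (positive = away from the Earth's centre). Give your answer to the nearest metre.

At φ = 18.285°, λ = 117.744°: sin φ = 0.313744, cos φ = 0.949508, sin λ = 0.885036, cos λ = -0.465522.
ΔU = cos φ cos λ·ΔX + cos φ sin λ·ΔY + sin φ·ΔZ = (0.949508)(-0.465522)(556) + (0.949508)(0.885036)(147) + (0.313744)(542) = 47.82 m.

ΔU = 48 m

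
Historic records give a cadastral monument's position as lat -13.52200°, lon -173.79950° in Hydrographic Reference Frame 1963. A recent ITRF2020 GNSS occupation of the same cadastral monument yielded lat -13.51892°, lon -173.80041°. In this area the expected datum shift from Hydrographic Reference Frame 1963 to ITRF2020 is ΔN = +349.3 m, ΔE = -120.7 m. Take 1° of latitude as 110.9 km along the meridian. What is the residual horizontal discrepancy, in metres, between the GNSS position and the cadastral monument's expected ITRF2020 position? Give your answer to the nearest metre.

Observed coordinate differences: Δφ = +0.00308°, Δλ = -0.00091°.
Converting to metres (1° lat = 110900 m, cos φ = 0.972280): observed ΔN = 341.6 m, observed ΔE = -98.1 m.
Subtracting the expected shift leaves a residual of 341.6 − (349.3) = -7.7 m north and -98.1 − (-120.7) = 22.6 m east.
Residual distance = √((-7.7)² + 22.6²) = 23.9 m.

24 m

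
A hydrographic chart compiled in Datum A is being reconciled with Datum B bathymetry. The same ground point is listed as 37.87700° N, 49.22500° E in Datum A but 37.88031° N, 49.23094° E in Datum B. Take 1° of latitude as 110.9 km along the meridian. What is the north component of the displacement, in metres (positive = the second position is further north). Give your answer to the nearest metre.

Δφ = 37.88031° − 37.87700° = +0.00331°; Δλ = 49.23094° − 49.22500° = +0.00594°.
ΔN = Δφ × 110900 = 367.1 m; ΔE = Δλ × 110900 × cos(37.87700°) = +0.00594 × 110900 × 0.789331 = 520.0 m.

ΔN = 367 m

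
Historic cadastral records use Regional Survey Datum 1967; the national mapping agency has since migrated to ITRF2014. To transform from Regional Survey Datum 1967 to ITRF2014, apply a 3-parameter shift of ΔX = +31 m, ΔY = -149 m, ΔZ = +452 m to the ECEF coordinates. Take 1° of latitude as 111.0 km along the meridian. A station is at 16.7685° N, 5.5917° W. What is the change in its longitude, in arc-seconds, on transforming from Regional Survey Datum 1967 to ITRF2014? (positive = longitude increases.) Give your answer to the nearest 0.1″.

sin φ = 0.288505, cos φ = 0.957478, sin λ = -0.097439, cos λ = 0.995242.
East component: ΔE = −sin λ·ΔX + cos λ·ΔY = −(-0.097439)(31) + (0.995242)(-149) = -145.27 m.
1° of latitude spans 111000 m; at latitude φ, 1° of longitude spans that × cos φ = 106280.1 m, so Δλ = -145.27 / 106280.1 × 3600 = -4.921″.

Δλ = -4.9″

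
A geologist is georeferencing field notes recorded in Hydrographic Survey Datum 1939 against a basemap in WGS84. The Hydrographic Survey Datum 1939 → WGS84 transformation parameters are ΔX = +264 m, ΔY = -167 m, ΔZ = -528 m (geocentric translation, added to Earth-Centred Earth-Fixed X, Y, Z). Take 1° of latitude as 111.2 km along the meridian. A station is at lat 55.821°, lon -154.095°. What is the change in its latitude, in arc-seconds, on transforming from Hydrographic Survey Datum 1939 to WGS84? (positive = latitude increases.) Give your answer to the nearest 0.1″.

sin φ = 0.827287, cos φ = 0.561780, sin λ = -0.436880, cos λ = -0.899520.
North component: ΔN = −sin φ cos λ·ΔX − sin φ sin λ·ΔY + cos φ·ΔZ = −(0.827287)(-0.899520)(264) − (0.827287)(-0.436880)(-167) + (0.561780)(-528) = -160.52 m.
1° of latitude spans 111200 m, so Δφ = -160.52 / 111200 × 3600 = -5.197″.

Δφ = -5.2″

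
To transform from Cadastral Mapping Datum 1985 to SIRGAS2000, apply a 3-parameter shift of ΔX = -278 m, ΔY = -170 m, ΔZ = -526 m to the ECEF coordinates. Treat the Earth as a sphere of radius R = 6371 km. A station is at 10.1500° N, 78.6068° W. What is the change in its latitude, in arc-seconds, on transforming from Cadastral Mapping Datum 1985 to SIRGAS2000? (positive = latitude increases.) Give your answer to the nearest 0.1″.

Δφ = -17.4″

sin φ = 0.176226, cos φ = 0.984350, sin λ = -0.980295, cos λ = 0.197541.
North component: ΔN = −sin φ cos λ·ΔX − sin φ sin λ·ΔY + cos φ·ΔZ = −(0.176226)(0.197541)(-278) − (0.176226)(-0.980295)(-170) + (0.984350)(-526) = -537.46 m.
1° of latitude spans πR/180 = 111195 m, so Δφ = -537.46 / 111195 × 3600 = -17.401″.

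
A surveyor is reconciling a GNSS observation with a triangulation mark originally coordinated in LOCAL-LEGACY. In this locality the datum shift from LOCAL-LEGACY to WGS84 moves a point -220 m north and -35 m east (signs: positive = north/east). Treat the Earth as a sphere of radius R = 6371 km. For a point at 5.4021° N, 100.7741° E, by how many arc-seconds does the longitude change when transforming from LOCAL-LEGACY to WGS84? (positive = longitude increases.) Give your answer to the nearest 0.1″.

At latitude 5.4021°, cos φ = 0.995559.
One radian of longitude at latitude φ spans R cos φ, so Δλ = ΔE / (R cos φ) = -35.0 / (6371000 × 0.995559) = -5.5182e-06 rad = -1.138″.

Δλ = -1.1″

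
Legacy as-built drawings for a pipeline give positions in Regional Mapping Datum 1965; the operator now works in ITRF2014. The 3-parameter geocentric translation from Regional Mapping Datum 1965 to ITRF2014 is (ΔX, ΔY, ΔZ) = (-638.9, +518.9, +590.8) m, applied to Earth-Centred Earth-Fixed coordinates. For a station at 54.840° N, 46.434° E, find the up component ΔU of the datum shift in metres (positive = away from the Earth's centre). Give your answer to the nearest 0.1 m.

At φ = 54.840°, λ = 46.434°: sin φ = 0.817547, cos φ = 0.575862, sin λ = 0.724581, cos λ = 0.689190.
ΔU = cos φ cos λ·ΔX + cos φ sin λ·ΔY + sin φ·ΔZ = (0.575862)(0.689190)(-638.9) + (0.575862)(0.724581)(518.9) + (0.817547)(590.8) = 445.96 m.

ΔU = 446.0 m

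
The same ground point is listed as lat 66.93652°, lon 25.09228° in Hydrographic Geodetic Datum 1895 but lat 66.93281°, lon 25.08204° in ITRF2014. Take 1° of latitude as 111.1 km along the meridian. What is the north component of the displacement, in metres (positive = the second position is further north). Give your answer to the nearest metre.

Δφ = 66.93281° − 66.93652° = -0.00371°; Δλ = 25.08204° − 25.09228° = -0.01024°.
ΔN = Δφ × 111100 = -412.2 m; ΔE = Δλ × 111100 × cos(66.93652°) = -0.01024 × 111100 × 0.391751 = -445.7 m.

ΔN = -412 m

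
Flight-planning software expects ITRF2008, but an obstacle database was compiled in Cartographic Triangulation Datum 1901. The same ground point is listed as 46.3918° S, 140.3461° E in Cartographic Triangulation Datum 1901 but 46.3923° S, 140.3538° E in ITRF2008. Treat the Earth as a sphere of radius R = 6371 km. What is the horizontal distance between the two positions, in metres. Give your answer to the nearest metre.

593 m

Δφ = -46.3923° − -46.3918° = -0.0005°; Δλ = 140.3538° − 140.3461° = +0.0077°.
1° along a meridian = πR/180 = 111195 m.
ΔN = Δφ × 111195 = -55.6 m; ΔE = Δλ × 111195 × cos(-46.3918°) = +0.0077 × 111195 × 0.689723 = 590.5 m.
Distance = √(ΔE² + ΔN²) = √(590.5² + (-55.6)²) = 593.2 m.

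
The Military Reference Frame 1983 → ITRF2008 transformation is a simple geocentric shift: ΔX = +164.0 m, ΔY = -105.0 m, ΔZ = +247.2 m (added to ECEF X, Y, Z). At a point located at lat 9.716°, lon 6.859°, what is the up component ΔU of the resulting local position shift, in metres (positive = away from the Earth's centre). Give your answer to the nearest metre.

ΔU = 190 m

The local up (radial) axis is (cos φ cos λ, cos φ sin λ, sin φ), giving ΔU = 160.491 − 12.360 + 41.719 = 189.85 m.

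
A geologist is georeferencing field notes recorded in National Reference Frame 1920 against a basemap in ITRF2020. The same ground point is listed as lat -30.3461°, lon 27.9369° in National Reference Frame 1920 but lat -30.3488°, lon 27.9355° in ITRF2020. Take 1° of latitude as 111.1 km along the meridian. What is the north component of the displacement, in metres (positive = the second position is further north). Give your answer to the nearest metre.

Δφ = -30.3488° − -30.3461° = -0.0027°; Δλ = 27.9355° − 27.9369° = -0.0014°.
ΔN = Δφ × 111100 = -300.0 m; ΔE = Δλ × 111100 × cos(-30.3461°) = -0.0014 × 111100 × 0.862989 = -134.2 m.

ΔN = -300 m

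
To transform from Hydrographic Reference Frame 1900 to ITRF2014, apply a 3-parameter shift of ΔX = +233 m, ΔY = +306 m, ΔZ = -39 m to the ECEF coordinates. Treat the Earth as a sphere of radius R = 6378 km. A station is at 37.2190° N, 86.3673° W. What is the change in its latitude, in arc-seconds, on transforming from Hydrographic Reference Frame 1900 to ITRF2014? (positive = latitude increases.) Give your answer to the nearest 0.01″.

Δφ = 4.68″

sin φ = 0.604863, cos φ = 0.796329, sin λ = -0.997991, cos λ = 0.063360.
North component: ΔN = −sin φ cos λ·ΔX − sin φ sin λ·ΔY + cos φ·ΔZ = −(0.604863)(0.063360)(233) − (0.604863)(-0.997991)(306) + (0.796329)(-39) = 144.73 m.
1° of latitude spans πR/180 = 111317 m, so Δφ = 144.73 / 111317 × 3600 = 4.681″.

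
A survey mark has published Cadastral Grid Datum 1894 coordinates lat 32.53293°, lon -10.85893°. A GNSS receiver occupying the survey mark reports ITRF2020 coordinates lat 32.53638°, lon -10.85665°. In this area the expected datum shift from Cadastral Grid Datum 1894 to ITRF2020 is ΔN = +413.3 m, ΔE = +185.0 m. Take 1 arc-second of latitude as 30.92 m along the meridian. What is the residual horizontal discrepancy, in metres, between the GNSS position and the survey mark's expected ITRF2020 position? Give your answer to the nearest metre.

Observed coordinate differences: Δφ = +0.00345°, Δλ = +0.00228°.
Converting to metres (1° lat = 111312 m, cos φ = 0.843083): observed ΔN = 384.0 m, observed ΔE = 214.0 m.
Subtracting the expected shift leaves a residual of 384.0 − (413.3) = -29.3 m north and 214.0 − (185.0) = 29.0 m east.
Residual distance = √((-29.3)² + 29.0²) = 41.2 m.

41 m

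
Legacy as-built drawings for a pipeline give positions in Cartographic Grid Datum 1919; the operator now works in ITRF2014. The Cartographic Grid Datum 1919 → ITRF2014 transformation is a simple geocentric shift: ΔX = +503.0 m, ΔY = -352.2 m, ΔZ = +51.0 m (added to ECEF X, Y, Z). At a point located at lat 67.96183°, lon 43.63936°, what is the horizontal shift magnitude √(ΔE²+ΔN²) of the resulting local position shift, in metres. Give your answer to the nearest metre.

At φ = 67.96183°, λ = 43.63936°: sin φ = 0.926934, cos φ = 0.375224, sin λ = 0.690117, cos λ = 0.723698.
ΔE = −sin λ·ΔX + cos λ·ΔY = −(0.690117)·(503.0) + (0.723698)·(-352.2) = -602.02 m.
ΔN = −sin φ cos λ·ΔX − sin φ sin λ·ΔY + cos φ·ΔZ = −(0.926934)(0.723698)(503.0) − (0.926934)(0.690117)(-352.2) + (0.375224)(51.0) = -92.99 m.
Horizontal magnitude = √(ΔE² + ΔN²) = √((-602.02)² + (-92.99)²) = 609.15 m.

609 m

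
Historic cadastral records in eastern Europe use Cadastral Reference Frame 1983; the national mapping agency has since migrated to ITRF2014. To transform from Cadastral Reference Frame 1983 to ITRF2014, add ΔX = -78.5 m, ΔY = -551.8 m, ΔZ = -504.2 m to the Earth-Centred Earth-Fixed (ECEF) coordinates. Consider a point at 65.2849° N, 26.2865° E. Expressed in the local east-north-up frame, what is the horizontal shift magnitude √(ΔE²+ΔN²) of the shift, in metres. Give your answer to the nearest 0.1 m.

The local east axis at (φ, λ) is (−sin λ, cos λ, 0), so ΔE = −sin(26.2865°)·(-78.5) + cos(26.2865°)·(-551.8) = -459.97 m.
The local north axis is (−sin φ cos λ, −sin φ sin λ, cos φ), giving ΔN = 63.935 + 221.985 − 210.809 = 75.11 m.
Horizontal magnitude = √(ΔE² + ΔN²) = √((-459.97)² + 75.11²) = 466.07 m.

466.1 m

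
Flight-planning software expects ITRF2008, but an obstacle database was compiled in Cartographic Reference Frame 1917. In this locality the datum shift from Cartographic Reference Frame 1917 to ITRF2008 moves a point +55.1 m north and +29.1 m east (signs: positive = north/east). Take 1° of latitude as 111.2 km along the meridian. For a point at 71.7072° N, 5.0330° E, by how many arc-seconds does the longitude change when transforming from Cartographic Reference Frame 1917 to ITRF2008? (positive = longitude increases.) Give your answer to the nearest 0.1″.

Δλ = 3.0″

At latitude 71.7072°, cos φ = 0.313873.
1° of longitude at this latitude = 111.2 × cos φ = 34.90 km, so Δλ = 29.1 / 34902.7 = 0.0008337° = 3.001″.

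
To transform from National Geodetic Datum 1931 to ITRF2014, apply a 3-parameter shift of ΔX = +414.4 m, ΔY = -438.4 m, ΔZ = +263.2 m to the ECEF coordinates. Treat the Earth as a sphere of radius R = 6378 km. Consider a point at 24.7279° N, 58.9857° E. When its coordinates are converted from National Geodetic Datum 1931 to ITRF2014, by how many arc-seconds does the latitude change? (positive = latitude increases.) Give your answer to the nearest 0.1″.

Δφ = 9.9″

sin φ = 0.418309, cos φ = 0.908305, sin λ = 0.857039, cos λ = 0.515252.
North component: ΔN = −sin φ cos λ·ΔX − sin φ sin λ·ΔY + cos φ·ΔZ = −(0.418309)(0.515252)(414.4) − (0.418309)(0.857039)(-438.4) + (0.908305)(263.2) = 306.92 m.
1° of latitude spans πR/180 = 111317 m, so Δφ = 306.92 / 111317 × 3600 = 9.926″.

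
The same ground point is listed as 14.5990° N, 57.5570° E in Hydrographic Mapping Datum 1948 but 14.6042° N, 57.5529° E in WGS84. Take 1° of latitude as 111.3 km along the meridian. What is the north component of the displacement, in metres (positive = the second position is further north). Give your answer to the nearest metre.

ΔN = 579 m

Δφ = 14.6042° − 14.5990° = +0.0052°; Δλ = 57.5529° − 57.5570° = -0.0041°.
ΔN = Δφ × 111300 = 578.8 m; ΔE = Δλ × 111300 × cos(14.5990°) = -0.0041 × 111300 × 0.967714 = -441.6 m.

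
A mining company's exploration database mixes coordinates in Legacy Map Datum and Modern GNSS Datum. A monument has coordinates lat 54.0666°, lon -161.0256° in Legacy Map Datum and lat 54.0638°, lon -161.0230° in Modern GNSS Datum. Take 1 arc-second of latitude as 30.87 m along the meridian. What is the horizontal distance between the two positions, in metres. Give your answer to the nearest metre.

354 m

Δφ = 54.0638° − 54.0666° = -0.0028°; Δλ = -161.0230° − -161.0256° = +0.0026°.
1° of latitude = 3600 × 30.87 = 111132 m.
ΔN = Δφ × 111132 = -311.2 m; ΔE = Δλ × 111132 × cos(54.0666°) = +0.0026 × 111132 × 0.586844 = 169.6 m.
Distance = √(ΔE² + ΔN²) = √(169.6² + (-311.2)²) = 354.4 m.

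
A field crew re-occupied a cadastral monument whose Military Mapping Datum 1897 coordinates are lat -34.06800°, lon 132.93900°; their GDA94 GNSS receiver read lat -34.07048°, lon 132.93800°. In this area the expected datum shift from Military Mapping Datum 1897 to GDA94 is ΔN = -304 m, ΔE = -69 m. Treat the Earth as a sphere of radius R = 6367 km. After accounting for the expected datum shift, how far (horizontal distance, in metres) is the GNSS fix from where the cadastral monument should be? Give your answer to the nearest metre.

37 m

Observed coordinate differences: Δφ = -0.00248°, Δλ = -0.00100°.
Converting to metres (1° lat = 111125 m, cos φ = 0.828373): observed ΔN = -275.6 m, observed ΔE = -92.1 m.
Subtracting the expected shift leaves a residual of -275.6 − (-304) = 28.4 m north and -92.1 − (-69) = -23.1 m east.
Residual distance = √(28.4² + (-23.1)²) = 36.6 m.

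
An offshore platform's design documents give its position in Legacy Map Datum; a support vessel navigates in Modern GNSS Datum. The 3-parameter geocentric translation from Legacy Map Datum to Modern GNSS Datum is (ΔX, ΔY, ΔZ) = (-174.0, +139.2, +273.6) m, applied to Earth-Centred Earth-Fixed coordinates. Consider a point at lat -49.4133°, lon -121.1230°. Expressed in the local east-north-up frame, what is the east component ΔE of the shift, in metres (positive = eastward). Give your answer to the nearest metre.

ΔE = -221 m

The local east axis at (φ, λ) is (−sin λ, cos λ, 0), so ΔE = −sin(-121.1230°)·(-174.0) + cos(-121.1230°)·139.2 = -220.90 m.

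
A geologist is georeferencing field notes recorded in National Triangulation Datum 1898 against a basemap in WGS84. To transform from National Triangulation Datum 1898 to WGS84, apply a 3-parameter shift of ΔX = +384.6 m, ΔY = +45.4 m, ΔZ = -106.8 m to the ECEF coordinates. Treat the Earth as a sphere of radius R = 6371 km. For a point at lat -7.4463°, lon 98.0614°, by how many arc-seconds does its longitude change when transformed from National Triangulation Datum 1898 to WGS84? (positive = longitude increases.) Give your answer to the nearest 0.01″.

sin φ = -0.129597, cos φ = 0.991567, sin λ = 0.990118, cos λ = -0.140234.
East component: ΔE = −sin λ·ΔX + cos λ·ΔY = −(0.990118)(384.6) + (-0.140234)(45.4) = -387.17 m.
1° of latitude spans πR/180 = 111195 m; at latitude φ, 1° of longitude spans that × cos φ = 110257.2 m, so Δλ = -387.17 / 110257.2 × 3600 = -12.641″.

Δλ = -12.64″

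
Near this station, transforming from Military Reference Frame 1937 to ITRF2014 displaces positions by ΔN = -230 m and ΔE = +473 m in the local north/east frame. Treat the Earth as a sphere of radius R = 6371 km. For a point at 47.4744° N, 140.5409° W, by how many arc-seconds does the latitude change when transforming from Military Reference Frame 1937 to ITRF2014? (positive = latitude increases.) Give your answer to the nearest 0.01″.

On a sphere of radius R, 1 rad of latitude = R, so Δφ = ΔN / R = -230.0 / 6371000 = -3.6101e-05 rad = -7.446″.

Δφ = -7.45″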